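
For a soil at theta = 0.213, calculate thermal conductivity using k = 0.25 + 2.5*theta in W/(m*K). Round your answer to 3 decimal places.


Step 1: k = 0.25 + 2.5 * theta
Step 2: k = 0.25 + 2.5 * 0.213
Step 3: k = 0.25 + 0.533
Step 4: k = 0.783 W/(m*K)

0.783


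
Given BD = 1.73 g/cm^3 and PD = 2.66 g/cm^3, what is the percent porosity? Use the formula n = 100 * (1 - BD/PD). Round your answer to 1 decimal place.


Step 1: Formula: n = 100 * (1 - BD / PD)
Step 2: n = 100 * (1 - 1.73 / 2.66)
Step 3: n = 100 * (1 - 0.65038)
Step 4: n = 35.0%

35.0


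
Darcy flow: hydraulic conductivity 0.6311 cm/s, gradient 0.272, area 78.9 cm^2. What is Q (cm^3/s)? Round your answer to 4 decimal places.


Step 1: Apply Darcy's law: Q = K * i * A
Step 2: Q = 0.6311 * 0.272 * 78.9
Step 3: Q = 13.5439 cm^3/s

13.5439


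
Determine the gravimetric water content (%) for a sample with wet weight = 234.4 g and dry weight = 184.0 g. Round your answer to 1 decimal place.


Step 1: Water mass = wet - dry = 234.4 - 184.0 = 50.4 g
Step 2: w = 100 * water mass / dry mass
Step 3: w = 100 * 50.4 / 184.0 = 27.4%

27.4


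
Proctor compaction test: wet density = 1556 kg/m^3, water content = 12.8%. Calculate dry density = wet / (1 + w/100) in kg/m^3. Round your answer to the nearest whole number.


Step 1: Dry density = wet density / (1 + w/100)
Step 2: Dry density = 1556 / (1 + 12.8/100)
Step 3: Dry density = 1556 / 1.128
Step 4: Dry density = 1379 kg/m^3

1379


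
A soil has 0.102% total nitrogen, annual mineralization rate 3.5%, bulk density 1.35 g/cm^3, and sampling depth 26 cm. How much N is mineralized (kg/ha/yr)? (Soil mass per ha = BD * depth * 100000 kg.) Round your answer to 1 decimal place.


Step 1: Soil mass per ha = BD * depth * 100000 = 1.35 * 26 * 100000 = 3510000 kg
Step 2: Total N pool = soil mass * N%/100 = 3510000 * 0.102/100 = 3580.2 kg/ha
Step 3: N mineralized = N pool * rate%/100 = 3580.2 * 3.5/100 = 125.3 kg/ha/yr

125.3


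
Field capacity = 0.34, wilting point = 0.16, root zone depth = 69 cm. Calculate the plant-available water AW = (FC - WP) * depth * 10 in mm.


Step 1: Available water = (FC - WP) * depth * 10
Step 2: AW = (0.34 - 0.16) * 69 * 10
Step 3: AW = 0.18 * 69 * 10
Step 4: AW = 124.2 mm

124.2


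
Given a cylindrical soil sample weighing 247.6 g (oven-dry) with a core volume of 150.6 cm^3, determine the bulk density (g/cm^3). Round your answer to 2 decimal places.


Step 1: Identify the formula: BD = dry mass / volume
Step 2: Substitute values: BD = 247.6 / 150.6
Step 3: BD = 1.64 g/cm^3

1.64


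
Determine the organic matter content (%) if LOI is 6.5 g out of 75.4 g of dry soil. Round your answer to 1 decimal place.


Step 1: OM% = 100 * LOI / sample mass
Step 2: OM = 100 * 6.5 / 75.4
Step 3: OM = 8.6%

8.6


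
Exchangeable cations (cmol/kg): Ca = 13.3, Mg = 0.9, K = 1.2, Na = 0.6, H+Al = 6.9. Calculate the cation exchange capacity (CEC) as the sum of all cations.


Step 1: CEC = Ca + Mg + K + Na + (H+Al)
Step 2: CEC = 13.3 + 0.9 + 1.2 + 0.6 + 6.9
Step 3: CEC = 22.9 cmol/kg

22.9


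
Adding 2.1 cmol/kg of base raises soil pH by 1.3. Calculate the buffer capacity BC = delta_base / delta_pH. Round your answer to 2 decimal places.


Step 1: BC = change in base / change in pH
Step 2: BC = 2.1 / 1.3
Step 3: BC = 1.62 cmol/(kg*pH unit)

1.62


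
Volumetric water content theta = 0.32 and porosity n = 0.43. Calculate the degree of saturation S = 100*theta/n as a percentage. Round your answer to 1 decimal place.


Step 1: S = 100 * theta_v / n
Step 2: S = 100 * 0.32 / 0.43
Step 3: S = 74.4%

74.4


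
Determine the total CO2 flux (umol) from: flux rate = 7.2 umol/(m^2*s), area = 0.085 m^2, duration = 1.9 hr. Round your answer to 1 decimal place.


Step 1: Convert time to seconds: 1.9 hr * 3600 = 6840.0 s
Step 2: Total = flux * area * time_s
Step 3: Total = 7.2 * 0.085 * 6840.0
Step 4: Total = 4186.1 umol

4186.1


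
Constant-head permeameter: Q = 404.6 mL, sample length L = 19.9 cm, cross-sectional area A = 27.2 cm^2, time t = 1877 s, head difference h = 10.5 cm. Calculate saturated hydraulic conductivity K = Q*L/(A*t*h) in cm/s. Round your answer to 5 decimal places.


Step 1: K = Q * L / (A * t * h)
Step 2: Numerator = 404.6 * 19.9 = 8051.54
Step 3: Denominator = 27.2 * 1877 * 10.5 = 536071.2
Step 4: K = 8051.54 / 536071.2 = 0.01502 cm/s

0.01502


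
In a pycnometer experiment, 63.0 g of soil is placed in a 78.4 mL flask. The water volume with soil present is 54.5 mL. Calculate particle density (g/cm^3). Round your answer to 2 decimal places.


Step 1: Volume of solids = flask volume - water volume with soil
Step 2: V_solids = 78.4 - 54.5 = 23.9 mL
Step 3: Particle density = mass / V_solids = 63.0 / 23.9 = 2.64 g/cm^3

2.64


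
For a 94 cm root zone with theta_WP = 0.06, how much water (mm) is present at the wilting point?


Step 1: Water (mm) = theta_WP * depth * 10
Step 2: Water = 0.06 * 94 * 10
Step 3: Water = 56.4 mm

56.4


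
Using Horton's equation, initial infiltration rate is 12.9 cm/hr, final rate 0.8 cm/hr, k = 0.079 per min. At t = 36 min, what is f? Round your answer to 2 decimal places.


Step 1: f = fc + (f0 - fc) * exp(-k * t)
Step 2: exp(-0.079 * 36) = 0.058192
Step 3: f = 0.8 + (12.9 - 0.8) * 0.058192
Step 4: f = 0.8 + 12.1 * 0.058192
Step 5: f = 1.5 cm/hr

1.5


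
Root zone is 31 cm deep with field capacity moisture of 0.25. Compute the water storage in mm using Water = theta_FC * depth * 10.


Step 1: Water (mm) = theta_FC * depth (cm) * 10
Step 2: Water = 0.25 * 31 * 10
Step 3: Water = 77.5 mm

77.5


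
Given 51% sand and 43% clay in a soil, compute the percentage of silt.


Step 1: sand + silt + clay = 100%
Step 2: silt = 100 - sand - clay
Step 3: silt = 100 - 51 - 43
Step 4: silt = 6%

6


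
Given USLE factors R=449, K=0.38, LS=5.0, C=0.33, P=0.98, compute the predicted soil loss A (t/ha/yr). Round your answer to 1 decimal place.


Step 1: A = R * K * LS * C * P
Step 2: R * K = 449 * 0.38 = 170.62
Step 3: (R*K) * LS = 170.62 * 5.0 = 853.1
Step 4: * C * P = 853.1 * 0.33 * 0.98 = 275.9
Step 5: A = 275.9 t/(ha*yr)

275.9


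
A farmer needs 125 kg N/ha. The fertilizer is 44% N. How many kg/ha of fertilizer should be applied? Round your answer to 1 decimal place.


Step 1: Fertilizer rate = target N / (N content / 100)
Step 2: Rate = 125 / (44 / 100)
Step 3: Rate = 125 / 0.44
Step 4: Rate = 284.1 kg/ha

284.1


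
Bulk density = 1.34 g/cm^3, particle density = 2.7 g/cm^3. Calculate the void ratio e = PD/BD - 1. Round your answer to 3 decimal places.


Step 1: e = PD / BD - 1
Step 2: e = 2.7 / 1.34 - 1
Step 3: e = 2.01493 - 1
Step 4: e = 1.015

1.015


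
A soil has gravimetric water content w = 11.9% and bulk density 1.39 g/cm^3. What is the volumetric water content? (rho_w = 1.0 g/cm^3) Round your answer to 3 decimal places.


Step 1: theta = (w / 100) * BD / rho_w
Step 2: theta = (11.9 / 100) * 1.39 / 1.0
Step 3: theta = 0.119 * 1.39
Step 4: theta = 0.165

0.165


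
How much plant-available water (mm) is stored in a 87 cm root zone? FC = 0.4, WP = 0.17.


Step 1: Available water = (FC - WP) * depth * 10
Step 2: AW = (0.4 - 0.17) * 87 * 10
Step 3: AW = 0.23 * 87 * 10
Step 4: AW = 200.1 mm

200.1


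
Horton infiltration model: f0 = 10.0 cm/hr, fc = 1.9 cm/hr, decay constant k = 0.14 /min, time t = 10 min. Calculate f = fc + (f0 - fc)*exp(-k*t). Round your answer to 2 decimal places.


Step 1: f = fc + (f0 - fc) * exp(-k * t)
Step 2: exp(-0.14 * 10) = 0.246597
Step 3: f = 1.9 + (10.0 - 1.9) * 0.246597
Step 4: f = 1.9 + 8.1 * 0.246597
Step 5: f = 3.9 cm/hr

3.9


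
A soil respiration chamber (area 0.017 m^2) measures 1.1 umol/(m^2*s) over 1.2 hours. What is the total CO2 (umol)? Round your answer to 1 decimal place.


Step 1: Convert time to seconds: 1.2 hr * 3600 = 4320.0 s
Step 2: Total = flux * area * time_s
Step 3: Total = 1.1 * 0.017 * 4320.0
Step 4: Total = 80.8 umol

80.8


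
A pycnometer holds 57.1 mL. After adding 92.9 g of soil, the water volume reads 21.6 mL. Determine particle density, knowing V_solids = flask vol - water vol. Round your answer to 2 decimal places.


Step 1: Volume of solids = flask volume - water volume with soil
Step 2: V_solids = 57.1 - 21.6 = 35.5 mL
Step 3: Particle density = mass / V_solids = 92.9 / 35.5 = 2.62 g/cm^3

2.62


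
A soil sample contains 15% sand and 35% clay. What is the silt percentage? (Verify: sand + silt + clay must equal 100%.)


Step 1: sand + silt + clay = 100%
Step 2: silt = 100 - sand - clay
Step 3: silt = 100 - 15 - 35
Step 4: silt = 50%

50


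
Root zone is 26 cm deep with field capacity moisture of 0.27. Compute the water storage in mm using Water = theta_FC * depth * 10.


Step 1: Water (mm) = theta_FC * depth (cm) * 10
Step 2: Water = 0.27 * 26 * 10
Step 3: Water = 70.2 mm

70.2


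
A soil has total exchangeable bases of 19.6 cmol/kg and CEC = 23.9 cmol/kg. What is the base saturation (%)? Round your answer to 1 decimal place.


Step 1: BS = 100 * (sum of bases) / CEC
Step 2: BS = 100 * 19.6 / 23.9
Step 3: BS = 82.0%

82.0


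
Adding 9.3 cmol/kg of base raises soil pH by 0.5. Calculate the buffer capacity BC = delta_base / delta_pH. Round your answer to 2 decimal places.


Step 1: BC = change in base / change in pH
Step 2: BC = 9.3 / 0.5
Step 3: BC = 18.6 cmol/(kg*pH unit)

18.6


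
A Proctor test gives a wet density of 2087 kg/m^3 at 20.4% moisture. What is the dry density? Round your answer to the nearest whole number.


Step 1: Dry density = wet density / (1 + w/100)
Step 2: Dry density = 2087 / (1 + 20.4/100)
Step 3: Dry density = 2087 / 1.204
Step 4: Dry density = 1733 kg/m^3

1733


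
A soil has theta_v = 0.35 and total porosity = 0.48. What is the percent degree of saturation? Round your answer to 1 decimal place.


Step 1: S = 100 * theta_v / n
Step 2: S = 100 * 0.35 / 0.48
Step 3: S = 72.9%

72.9


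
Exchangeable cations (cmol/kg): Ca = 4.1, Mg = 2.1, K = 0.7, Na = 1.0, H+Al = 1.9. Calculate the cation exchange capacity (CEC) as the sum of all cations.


Step 1: CEC = Ca + Mg + K + Na + (H+Al)
Step 2: CEC = 4.1 + 2.1 + 0.7 + 1.0 + 1.9
Step 3: CEC = 9.8 cmol/kg

9.8


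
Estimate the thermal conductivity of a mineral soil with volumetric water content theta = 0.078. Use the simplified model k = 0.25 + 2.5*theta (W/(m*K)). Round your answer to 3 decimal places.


Step 1: k = 0.25 + 2.5 * theta
Step 2: k = 0.25 + 2.5 * 0.078
Step 3: k = 0.25 + 0.195
Step 4: k = 0.445 W/(m*K)

0.445


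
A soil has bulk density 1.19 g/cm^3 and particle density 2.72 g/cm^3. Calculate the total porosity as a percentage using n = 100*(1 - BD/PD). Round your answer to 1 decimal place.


Step 1: Formula: n = 100 * (1 - BD / PD)
Step 2: n = 100 * (1 - 1.19 / 2.72)
Step 3: n = 100 * (1 - 0.4375)
Step 4: n = 56.3%

56.3


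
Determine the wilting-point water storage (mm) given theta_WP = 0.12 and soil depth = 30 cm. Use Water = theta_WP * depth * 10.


Step 1: Water (mm) = theta_WP * depth * 10
Step 2: Water = 0.12 * 30 * 10
Step 3: Water = 36.0 mm

36.0


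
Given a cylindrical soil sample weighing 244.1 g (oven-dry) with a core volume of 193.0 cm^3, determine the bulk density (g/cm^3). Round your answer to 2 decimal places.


Step 1: Identify the formula: BD = dry mass / volume
Step 2: Substitute values: BD = 244.1 / 193.0
Step 3: BD = 1.26 g/cm^3

1.26


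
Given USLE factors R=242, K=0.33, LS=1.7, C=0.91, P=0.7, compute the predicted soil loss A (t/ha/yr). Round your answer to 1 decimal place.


Step 1: A = R * K * LS * C * P
Step 2: R * K = 242 * 0.33 = 79.86
Step 3: (R*K) * LS = 79.86 * 1.7 = 135.762
Step 4: * C * P = 135.762 * 0.91 * 0.7 = 86.5
Step 5: A = 86.5 t/(ha*yr)

86.5


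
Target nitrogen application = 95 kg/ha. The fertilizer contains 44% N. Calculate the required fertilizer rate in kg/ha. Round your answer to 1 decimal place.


Step 1: Fertilizer rate = target N / (N content / 100)
Step 2: Rate = 95 / (44 / 100)
Step 3: Rate = 95 / 0.44
Step 4: Rate = 215.9 kg/ha

215.9


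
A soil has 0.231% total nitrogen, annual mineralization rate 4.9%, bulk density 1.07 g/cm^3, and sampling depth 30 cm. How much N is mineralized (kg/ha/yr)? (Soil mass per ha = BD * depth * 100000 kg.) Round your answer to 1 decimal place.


Step 1: Soil mass per ha = BD * depth * 100000 = 1.07 * 30 * 100000 = 3210000 kg
Step 2: Total N pool = soil mass * N%/100 = 3210000 * 0.231/100 = 7415.1 kg/ha
Step 3: N mineralized = N pool * rate%/100 = 7415.1 * 4.9/100 = 363.3 kg/ha/yr

363.3


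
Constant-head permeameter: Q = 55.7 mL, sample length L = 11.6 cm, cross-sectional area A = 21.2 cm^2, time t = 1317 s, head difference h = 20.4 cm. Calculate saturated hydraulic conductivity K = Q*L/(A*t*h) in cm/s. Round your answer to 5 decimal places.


Step 1: K = Q * L / (A * t * h)
Step 2: Numerator = 55.7 * 11.6 = 646.12
Step 3: Denominator = 21.2 * 1317 * 20.4 = 569576.16
Step 4: K = 646.12 / 569576.16 = 0.00113 cm/s

0.00113


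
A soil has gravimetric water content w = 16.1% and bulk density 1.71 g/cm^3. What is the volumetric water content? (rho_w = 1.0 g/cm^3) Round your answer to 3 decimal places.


Step 1: theta = (w / 100) * BD / rho_w
Step 2: theta = (16.1 / 100) * 1.71 / 1.0
Step 3: theta = 0.161 * 1.71
Step 4: theta = 0.275

0.275


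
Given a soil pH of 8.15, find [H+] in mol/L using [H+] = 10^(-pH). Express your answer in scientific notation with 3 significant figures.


Step 1: [H+] = 10^(-pH)
Step 2: [H+] = 10^(-8.15)
Step 3: [H+] = 7.08e-09 mol/L

7.08e-09


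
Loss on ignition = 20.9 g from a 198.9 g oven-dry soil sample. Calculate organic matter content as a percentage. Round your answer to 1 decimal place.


Step 1: OM% = 100 * LOI / sample mass
Step 2: OM = 100 * 20.9 / 198.9
Step 3: OM = 10.5%

10.5


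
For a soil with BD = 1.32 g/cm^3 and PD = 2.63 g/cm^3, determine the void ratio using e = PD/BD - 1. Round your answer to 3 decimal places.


Step 1: e = PD / BD - 1
Step 2: e = 2.63 / 1.32 - 1
Step 3: e = 1.99242 - 1
Step 4: e = 0.992

0.992


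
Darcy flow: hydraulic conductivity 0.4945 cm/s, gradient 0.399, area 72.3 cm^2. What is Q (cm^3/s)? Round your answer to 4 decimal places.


Step 1: Apply Darcy's law: Q = K * i * A
Step 2: Q = 0.4945 * 0.399 * 72.3
Step 3: Q = 14.2652 cm^3/s

14.2652


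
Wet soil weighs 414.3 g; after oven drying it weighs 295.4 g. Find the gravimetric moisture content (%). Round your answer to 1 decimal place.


Step 1: Water mass = wet - dry = 414.3 - 295.4 = 118.9 g
Step 2: w = 100 * water mass / dry mass
Step 3: w = 100 * 118.9 / 295.4 = 40.3%

40.3


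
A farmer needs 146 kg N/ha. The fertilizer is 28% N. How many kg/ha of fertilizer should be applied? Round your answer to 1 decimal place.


Step 1: Fertilizer rate = target N / (N content / 100)
Step 2: Rate = 146 / (28 / 100)
Step 3: Rate = 146 / 0.28
Step 4: Rate = 521.4 kg/ha

521.4


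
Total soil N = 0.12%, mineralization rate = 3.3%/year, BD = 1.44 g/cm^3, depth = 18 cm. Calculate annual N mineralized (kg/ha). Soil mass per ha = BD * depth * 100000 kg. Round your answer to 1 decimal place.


Step 1: Soil mass per ha = BD * depth * 100000 = 1.44 * 18 * 100000 = 2592000 kg
Step 2: Total N pool = soil mass * N%/100 = 2592000 * 0.12/100 = 3110.4 kg/ha
Step 3: N mineralized = N pool * rate%/100 = 3110.4 * 3.3/100 = 102.6 kg/ha/yr

102.6


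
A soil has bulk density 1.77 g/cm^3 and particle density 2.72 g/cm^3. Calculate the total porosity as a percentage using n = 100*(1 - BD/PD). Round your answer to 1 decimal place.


Step 1: Formula: n = 100 * (1 - BD / PD)
Step 2: n = 100 * (1 - 1.77 / 2.72)
Step 3: n = 100 * (1 - 0.65074)
Step 4: n = 34.9%

34.9


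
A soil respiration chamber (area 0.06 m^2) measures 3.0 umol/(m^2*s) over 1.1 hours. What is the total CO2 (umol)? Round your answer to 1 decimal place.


Step 1: Convert time to seconds: 1.1 hr * 3600 = 3960.0 s
Step 2: Total = flux * area * time_s
Step 3: Total = 3.0 * 0.06 * 3960.0
Step 4: Total = 712.8 umol

712.8


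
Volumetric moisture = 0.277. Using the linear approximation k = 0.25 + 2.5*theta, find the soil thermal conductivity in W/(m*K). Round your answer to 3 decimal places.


Step 1: k = 0.25 + 2.5 * theta
Step 2: k = 0.25 + 2.5 * 0.277
Step 3: k = 0.25 + 0.693
Step 4: k = 0.943 W/(m*K)

0.943


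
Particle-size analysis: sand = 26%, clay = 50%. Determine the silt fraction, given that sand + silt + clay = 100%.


Step 1: sand + silt + clay = 100%
Step 2: silt = 100 - sand - clay
Step 3: silt = 100 - 26 - 50
Step 4: silt = 24%

24


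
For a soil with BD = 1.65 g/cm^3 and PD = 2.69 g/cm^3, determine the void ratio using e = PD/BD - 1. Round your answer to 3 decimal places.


Step 1: e = PD / BD - 1
Step 2: e = 2.69 / 1.65 - 1
Step 3: e = 1.6303 - 1
Step 4: e = 0.63

0.63


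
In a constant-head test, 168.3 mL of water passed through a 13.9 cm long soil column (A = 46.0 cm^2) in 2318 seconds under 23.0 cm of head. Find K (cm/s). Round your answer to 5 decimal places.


Step 1: K = Q * L / (A * t * h)
Step 2: Numerator = 168.3 * 13.9 = 2339.37
Step 3: Denominator = 46.0 * 2318 * 23.0 = 2452444.0
Step 4: K = 2339.37 / 2452444.0 = 0.00095 cm/s

0.00095


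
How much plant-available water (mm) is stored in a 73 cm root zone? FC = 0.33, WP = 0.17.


Step 1: Available water = (FC - WP) * depth * 10
Step 2: AW = (0.33 - 0.17) * 73 * 10
Step 3: AW = 0.16 * 73 * 10
Step 4: AW = 116.8 mm

116.8


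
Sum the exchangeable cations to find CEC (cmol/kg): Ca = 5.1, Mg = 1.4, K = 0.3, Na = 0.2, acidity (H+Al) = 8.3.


Step 1: CEC = Ca + Mg + K + Na + (H+Al)
Step 2: CEC = 5.1 + 1.4 + 0.3 + 0.2 + 8.3
Step 3: CEC = 15.3 cmol/kg

15.3


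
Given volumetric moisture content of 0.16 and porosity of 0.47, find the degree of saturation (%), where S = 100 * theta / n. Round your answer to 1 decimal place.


Step 1: S = 100 * theta_v / n
Step 2: S = 100 * 0.16 / 0.47
Step 3: S = 34.0%

34.0


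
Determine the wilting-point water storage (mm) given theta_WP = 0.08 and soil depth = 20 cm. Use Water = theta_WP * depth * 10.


Step 1: Water (mm) = theta_WP * depth * 10
Step 2: Water = 0.08 * 20 * 10
Step 3: Water = 16.0 mm

16.0


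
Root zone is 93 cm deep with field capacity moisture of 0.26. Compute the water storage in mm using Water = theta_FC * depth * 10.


Step 1: Water (mm) = theta_FC * depth (cm) * 10
Step 2: Water = 0.26 * 93 * 10
Step 3: Water = 241.8 mm

241.8


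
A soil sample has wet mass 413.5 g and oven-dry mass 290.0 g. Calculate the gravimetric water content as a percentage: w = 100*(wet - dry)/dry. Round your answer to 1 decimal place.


Step 1: Water mass = wet - dry = 413.5 - 290.0 = 123.5 g
Step 2: w = 100 * water mass / dry mass
Step 3: w = 100 * 123.5 / 290.0 = 42.6%

42.6


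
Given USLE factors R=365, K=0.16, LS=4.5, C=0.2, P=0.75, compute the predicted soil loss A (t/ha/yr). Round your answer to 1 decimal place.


Step 1: A = R * K * LS * C * P
Step 2: R * K = 365 * 0.16 = 58.4
Step 3: (R*K) * LS = 58.4 * 4.5 = 262.8
Step 4: * C * P = 262.8 * 0.2 * 0.75 = 39.4
Step 5: A = 39.4 t/(ha*yr)

39.4


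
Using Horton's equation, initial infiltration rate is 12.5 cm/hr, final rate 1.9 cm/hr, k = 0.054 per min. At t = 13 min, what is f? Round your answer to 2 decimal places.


Step 1: f = fc + (f0 - fc) * exp(-k * t)
Step 2: exp(-0.054 * 13) = 0.495593
Step 3: f = 1.9 + (12.5 - 1.9) * 0.495593
Step 4: f = 1.9 + 10.6 * 0.495593
Step 5: f = 7.15 cm/hr

7.15


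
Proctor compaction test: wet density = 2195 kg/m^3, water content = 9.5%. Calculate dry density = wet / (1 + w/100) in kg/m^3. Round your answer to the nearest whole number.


Step 1: Dry density = wet density / (1 + w/100)
Step 2: Dry density = 2195 / (1 + 9.5/100)
Step 3: Dry density = 2195 / 1.095
Step 4: Dry density = 2005 kg/m^3

2005


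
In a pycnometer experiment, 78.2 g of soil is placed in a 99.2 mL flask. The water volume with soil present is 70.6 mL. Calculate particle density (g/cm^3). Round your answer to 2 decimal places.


Step 1: Volume of solids = flask volume - water volume with soil
Step 2: V_solids = 99.2 - 70.6 = 28.6 mL
Step 3: Particle density = mass / V_solids = 78.2 / 28.6 = 2.73 g/cm^3

2.73


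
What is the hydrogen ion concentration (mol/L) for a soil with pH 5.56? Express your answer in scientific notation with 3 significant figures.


Step 1: [H+] = 10^(-pH)
Step 2: [H+] = 10^(-5.56)
Step 3: [H+] = 2.75e-06 mol/L

2.75e-06


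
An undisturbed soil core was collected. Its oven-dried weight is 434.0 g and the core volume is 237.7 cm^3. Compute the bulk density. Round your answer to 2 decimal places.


Step 1: Identify the formula: BD = dry mass / volume
Step 2: Substitute values: BD = 434.0 / 237.7
Step 3: BD = 1.83 g/cm^3

1.83


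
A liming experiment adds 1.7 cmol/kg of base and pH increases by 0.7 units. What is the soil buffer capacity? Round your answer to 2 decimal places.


Step 1: BC = change in base / change in pH
Step 2: BC = 1.7 / 0.7
Step 3: BC = 2.43 cmol/(kg*pH unit)

2.43


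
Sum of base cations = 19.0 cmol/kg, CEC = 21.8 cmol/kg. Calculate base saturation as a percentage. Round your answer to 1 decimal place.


Step 1: BS = 100 * (sum of bases) / CEC
Step 2: BS = 100 * 19.0 / 21.8
Step 3: BS = 87.2%

87.2


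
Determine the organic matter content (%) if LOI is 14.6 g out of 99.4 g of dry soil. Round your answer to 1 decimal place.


Step 1: OM% = 100 * LOI / sample mass
Step 2: OM = 100 * 14.6 / 99.4
Step 3: OM = 14.7%

14.7


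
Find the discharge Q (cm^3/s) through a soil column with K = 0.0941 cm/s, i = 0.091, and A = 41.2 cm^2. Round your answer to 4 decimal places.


Step 1: Apply Darcy's law: Q = K * i * A
Step 2: Q = 0.0941 * 0.091 * 41.2
Step 3: Q = 0.3528 cm^3/s

0.3528


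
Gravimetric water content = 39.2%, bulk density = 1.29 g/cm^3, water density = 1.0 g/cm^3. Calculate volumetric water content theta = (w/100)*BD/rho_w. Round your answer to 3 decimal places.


Step 1: theta = (w / 100) * BD / rho_w
Step 2: theta = (39.2 / 100) * 1.29 / 1.0
Step 3: theta = 0.392 * 1.29
Step 4: theta = 0.506

0.506


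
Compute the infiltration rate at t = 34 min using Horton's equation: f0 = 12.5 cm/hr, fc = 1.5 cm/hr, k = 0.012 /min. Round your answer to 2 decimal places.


Step 1: f = fc + (f0 - fc) * exp(-k * t)
Step 2: exp(-0.012 * 34) = 0.664979
Step 3: f = 1.5 + (12.5 - 1.5) * 0.664979
Step 4: f = 1.5 + 11.0 * 0.664979
Step 5: f = 8.81 cm/hr

8.81


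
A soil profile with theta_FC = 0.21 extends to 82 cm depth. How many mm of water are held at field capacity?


Step 1: Water (mm) = theta_FC * depth (cm) * 10
Step 2: Water = 0.21 * 82 * 10
Step 3: Water = 172.2 mm

172.2


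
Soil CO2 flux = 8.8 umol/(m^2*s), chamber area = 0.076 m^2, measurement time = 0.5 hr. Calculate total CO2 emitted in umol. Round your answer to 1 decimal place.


Step 1: Convert time to seconds: 0.5 hr * 3600 = 1800.0 s
Step 2: Total = flux * area * time_s
Step 3: Total = 8.8 * 0.076 * 1800.0
Step 4: Total = 1203.8 umol

1203.8


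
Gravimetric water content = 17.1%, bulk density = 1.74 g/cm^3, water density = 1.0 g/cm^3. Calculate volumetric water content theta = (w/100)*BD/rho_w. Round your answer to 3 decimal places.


Step 1: theta = (w / 100) * BD / rho_w
Step 2: theta = (17.1 / 100) * 1.74 / 1.0
Step 3: theta = 0.171 * 1.74
Step 4: theta = 0.298

0.298


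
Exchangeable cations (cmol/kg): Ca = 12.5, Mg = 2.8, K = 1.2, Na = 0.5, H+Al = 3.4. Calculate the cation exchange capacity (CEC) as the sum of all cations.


Step 1: CEC = Ca + Mg + K + Na + (H+Al)
Step 2: CEC = 12.5 + 2.8 + 1.2 + 0.5 + 3.4
Step 3: CEC = 20.4 cmol/kg

20.4


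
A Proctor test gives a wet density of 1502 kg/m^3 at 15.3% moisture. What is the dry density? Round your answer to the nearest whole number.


Step 1: Dry density = wet density / (1 + w/100)
Step 2: Dry density = 1502 / (1 + 15.3/100)
Step 3: Dry density = 1502 / 1.153
Step 4: Dry density = 1303 kg/m^3

1303


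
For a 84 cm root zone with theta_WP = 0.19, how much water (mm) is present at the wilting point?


Step 1: Water (mm) = theta_WP * depth * 10
Step 2: Water = 0.19 * 84 * 10
Step 3: Water = 159.6 mm

159.6


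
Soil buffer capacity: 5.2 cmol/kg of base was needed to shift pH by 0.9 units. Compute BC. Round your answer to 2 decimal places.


Step 1: BC = change in base / change in pH
Step 2: BC = 5.2 / 0.9
Step 3: BC = 5.78 cmol/(kg*pH unit)

5.78


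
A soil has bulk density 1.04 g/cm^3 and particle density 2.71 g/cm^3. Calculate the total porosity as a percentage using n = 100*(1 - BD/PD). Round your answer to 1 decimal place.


Step 1: Formula: n = 100 * (1 - BD / PD)
Step 2: n = 100 * (1 - 1.04 / 2.71)
Step 3: n = 100 * (1 - 0.38376)
Step 4: n = 61.6%

61.6


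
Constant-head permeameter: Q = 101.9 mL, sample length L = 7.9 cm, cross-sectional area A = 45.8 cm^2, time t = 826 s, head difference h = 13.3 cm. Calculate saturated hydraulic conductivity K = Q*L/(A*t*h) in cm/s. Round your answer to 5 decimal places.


Step 1: K = Q * L / (A * t * h)
Step 2: Numerator = 101.9 * 7.9 = 805.01
Step 3: Denominator = 45.8 * 826 * 13.3 = 503149.64
Step 4: K = 805.01 / 503149.64 = 0.0016 cm/s

0.0016


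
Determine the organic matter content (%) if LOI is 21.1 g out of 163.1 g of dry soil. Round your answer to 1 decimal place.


Step 1: OM% = 100 * LOI / sample mass
Step 2: OM = 100 * 21.1 / 163.1
Step 3: OM = 12.9%

12.9


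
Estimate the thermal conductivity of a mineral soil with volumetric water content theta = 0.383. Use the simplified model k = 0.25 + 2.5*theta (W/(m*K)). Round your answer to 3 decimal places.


Step 1: k = 0.25 + 2.5 * theta
Step 2: k = 0.25 + 2.5 * 0.383
Step 3: k = 0.25 + 0.958
Step 4: k = 1.208 W/(m*K)

1.208


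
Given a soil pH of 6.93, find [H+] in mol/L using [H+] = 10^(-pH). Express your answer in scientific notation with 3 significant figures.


Step 1: [H+] = 10^(-pH)
Step 2: [H+] = 10^(-6.93)
Step 3: [H+] = 1.17e-07 mol/L

1.17e-07


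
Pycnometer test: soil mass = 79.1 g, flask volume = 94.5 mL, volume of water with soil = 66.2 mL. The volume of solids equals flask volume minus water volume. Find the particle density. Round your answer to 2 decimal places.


Step 1: Volume of solids = flask volume - water volume with soil
Step 2: V_solids = 94.5 - 66.2 = 28.3 mL
Step 3: Particle density = mass / V_solids = 79.1 / 28.3 = 2.8 g/cm^3

2.8


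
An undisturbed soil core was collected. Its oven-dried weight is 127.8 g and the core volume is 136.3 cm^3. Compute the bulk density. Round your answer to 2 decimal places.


Step 1: Identify the formula: BD = dry mass / volume
Step 2: Substitute values: BD = 127.8 / 136.3
Step 3: BD = 0.94 g/cm^3

0.94


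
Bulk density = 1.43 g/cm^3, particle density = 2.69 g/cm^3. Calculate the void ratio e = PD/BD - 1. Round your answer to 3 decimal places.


Step 1: e = PD / BD - 1
Step 2: e = 2.69 / 1.43 - 1
Step 3: e = 1.88112 - 1
Step 4: e = 0.881

0.881


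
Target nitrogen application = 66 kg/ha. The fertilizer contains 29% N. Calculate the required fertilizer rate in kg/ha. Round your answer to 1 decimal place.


Step 1: Fertilizer rate = target N / (N content / 100)
Step 2: Rate = 66 / (29 / 100)
Step 3: Rate = 66 / 0.29
Step 4: Rate = 227.6 kg/ha

227.6


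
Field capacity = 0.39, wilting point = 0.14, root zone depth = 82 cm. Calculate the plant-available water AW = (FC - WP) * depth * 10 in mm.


Step 1: Available water = (FC - WP) * depth * 10
Step 2: AW = (0.39 - 0.14) * 82 * 10
Step 3: AW = 0.25 * 82 * 10
Step 4: AW = 205.0 mm

205.0


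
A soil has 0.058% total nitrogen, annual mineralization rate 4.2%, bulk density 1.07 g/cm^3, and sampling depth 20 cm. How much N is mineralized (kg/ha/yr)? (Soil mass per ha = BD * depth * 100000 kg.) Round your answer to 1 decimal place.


Step 1: Soil mass per ha = BD * depth * 100000 = 1.07 * 20 * 100000 = 2140000 kg
Step 2: Total N pool = soil mass * N%/100 = 2140000 * 0.058/100 = 1241.2 kg/ha
Step 3: N mineralized = N pool * rate%/100 = 1241.2 * 4.2/100 = 52.1 kg/ha/yr

52.1


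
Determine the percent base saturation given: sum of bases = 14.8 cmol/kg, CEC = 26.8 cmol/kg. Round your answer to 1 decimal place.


Step 1: BS = 100 * (sum of bases) / CEC
Step 2: BS = 100 * 14.8 / 26.8
Step 3: BS = 55.2%

55.2


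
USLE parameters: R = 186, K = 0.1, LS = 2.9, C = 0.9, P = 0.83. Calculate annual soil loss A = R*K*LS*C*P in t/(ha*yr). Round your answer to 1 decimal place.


Step 1: A = R * K * LS * C * P
Step 2: R * K = 186 * 0.1 = 18.6
Step 3: (R*K) * LS = 18.6 * 2.9 = 53.94
Step 4: * C * P = 53.94 * 0.9 * 0.83 = 40.3
Step 5: A = 40.3 t/(ha*yr)

40.3


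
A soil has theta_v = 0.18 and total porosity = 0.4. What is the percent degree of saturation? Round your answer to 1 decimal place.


Step 1: S = 100 * theta_v / n
Step 2: S = 100 * 0.18 / 0.4
Step 3: S = 45.0%

45.0


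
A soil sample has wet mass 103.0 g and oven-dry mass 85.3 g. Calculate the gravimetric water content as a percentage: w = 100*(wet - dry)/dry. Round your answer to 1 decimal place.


Step 1: Water mass = wet - dry = 103.0 - 85.3 = 17.7 g
Step 2: w = 100 * water mass / dry mass
Step 3: w = 100 * 17.7 / 85.3 = 20.8%

20.8


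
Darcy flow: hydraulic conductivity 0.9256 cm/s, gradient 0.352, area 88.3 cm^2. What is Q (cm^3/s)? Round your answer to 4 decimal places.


Step 1: Apply Darcy's law: Q = K * i * A
Step 2: Q = 0.9256 * 0.352 * 88.3
Step 3: Q = 28.7691 cm^3/s

28.7691


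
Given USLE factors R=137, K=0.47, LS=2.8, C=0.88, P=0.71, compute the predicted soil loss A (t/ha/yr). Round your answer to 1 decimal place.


Step 1: A = R * K * LS * C * P
Step 2: R * K = 137 * 0.47 = 64.39
Step 3: (R*K) * LS = 64.39 * 2.8 = 180.292
Step 4: * C * P = 180.292 * 0.88 * 0.71 = 112.6
Step 5: A = 112.6 t/(ha*yr)

112.6


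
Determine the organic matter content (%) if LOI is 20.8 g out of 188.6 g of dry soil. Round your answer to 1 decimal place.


Step 1: OM% = 100 * LOI / sample mass
Step 2: OM = 100 * 20.8 / 188.6
Step 3: OM = 11.0%

11.0


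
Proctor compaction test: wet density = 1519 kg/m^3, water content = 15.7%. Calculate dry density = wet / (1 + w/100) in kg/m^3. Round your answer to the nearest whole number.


Step 1: Dry density = wet density / (1 + w/100)
Step 2: Dry density = 1519 / (1 + 15.7/100)
Step 3: Dry density = 1519 / 1.157
Step 4: Dry density = 1313 kg/m^3

1313


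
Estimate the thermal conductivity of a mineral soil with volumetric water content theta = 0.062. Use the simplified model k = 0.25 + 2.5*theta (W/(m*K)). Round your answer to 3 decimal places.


Step 1: k = 0.25 + 2.5 * theta
Step 2: k = 0.25 + 2.5 * 0.062
Step 3: k = 0.25 + 0.155
Step 4: k = 0.405 W/(m*K)

0.405


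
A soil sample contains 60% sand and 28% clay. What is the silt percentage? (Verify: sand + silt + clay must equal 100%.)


Step 1: sand + silt + clay = 100%
Step 2: silt = 100 - sand - clay
Step 3: silt = 100 - 60 - 28
Step 4: silt = 12%

12


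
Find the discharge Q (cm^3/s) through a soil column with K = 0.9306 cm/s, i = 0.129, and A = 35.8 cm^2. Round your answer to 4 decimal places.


Step 1: Apply Darcy's law: Q = K * i * A
Step 2: Q = 0.9306 * 0.129 * 35.8
Step 3: Q = 4.2977 cm^3/s

4.2977


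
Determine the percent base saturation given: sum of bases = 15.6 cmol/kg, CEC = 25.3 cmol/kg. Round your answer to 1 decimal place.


Step 1: BS = 100 * (sum of bases) / CEC
Step 2: BS = 100 * 15.6 / 25.3
Step 3: BS = 61.7%

61.7


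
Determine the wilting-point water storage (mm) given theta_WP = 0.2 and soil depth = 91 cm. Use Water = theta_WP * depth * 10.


Step 1: Water (mm) = theta_WP * depth * 10
Step 2: Water = 0.2 * 91 * 10
Step 3: Water = 182.0 mm

182.0


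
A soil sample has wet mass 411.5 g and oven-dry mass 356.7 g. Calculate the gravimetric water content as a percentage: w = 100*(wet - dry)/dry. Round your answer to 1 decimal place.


Step 1: Water mass = wet - dry = 411.5 - 356.7 = 54.8 g
Step 2: w = 100 * water mass / dry mass
Step 3: w = 100 * 54.8 / 356.7 = 15.4%

15.4


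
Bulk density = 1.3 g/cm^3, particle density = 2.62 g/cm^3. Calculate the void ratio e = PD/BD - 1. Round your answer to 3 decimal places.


Step 1: e = PD / BD - 1
Step 2: e = 2.62 / 1.3 - 1
Step 3: e = 2.01538 - 1
Step 4: e = 1.015

1.015


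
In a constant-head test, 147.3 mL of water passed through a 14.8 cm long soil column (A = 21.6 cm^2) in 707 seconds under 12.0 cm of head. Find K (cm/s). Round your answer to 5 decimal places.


Step 1: K = Q * L / (A * t * h)
Step 2: Numerator = 147.3 * 14.8 = 2180.04
Step 3: Denominator = 21.6 * 707 * 12.0 = 183254.4
Step 4: K = 2180.04 / 183254.4 = 0.0119 cm/s

0.0119


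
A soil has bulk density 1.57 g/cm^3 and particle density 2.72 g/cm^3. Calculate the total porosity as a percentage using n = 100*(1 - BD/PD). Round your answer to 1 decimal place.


Step 1: Formula: n = 100 * (1 - BD / PD)
Step 2: n = 100 * (1 - 1.57 / 2.72)
Step 3: n = 100 * (1 - 0.57721)
Step 4: n = 42.3%

42.3


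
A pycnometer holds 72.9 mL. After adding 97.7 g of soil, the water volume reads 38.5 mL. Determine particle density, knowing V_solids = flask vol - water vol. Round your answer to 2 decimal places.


Step 1: Volume of solids = flask volume - water volume with soil
Step 2: V_solids = 72.9 - 38.5 = 34.4 mL
Step 3: Particle density = mass / V_solids = 97.7 / 34.4 = 2.84 g/cm^3

2.84


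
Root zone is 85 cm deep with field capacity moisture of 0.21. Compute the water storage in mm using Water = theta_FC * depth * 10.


Step 1: Water (mm) = theta_FC * depth (cm) * 10
Step 2: Water = 0.21 * 85 * 10
Step 3: Water = 178.5 mm

178.5


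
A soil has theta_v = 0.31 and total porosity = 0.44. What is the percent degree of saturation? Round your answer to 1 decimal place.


Step 1: S = 100 * theta_v / n
Step 2: S = 100 * 0.31 / 0.44
Step 3: S = 70.5%

70.5


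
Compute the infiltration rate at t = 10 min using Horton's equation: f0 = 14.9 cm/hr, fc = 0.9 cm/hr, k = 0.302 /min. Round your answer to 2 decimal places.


Step 1: f = fc + (f0 - fc) * exp(-k * t)
Step 2: exp(-0.302 * 10) = 0.048801
Step 3: f = 0.9 + (14.9 - 0.9) * 0.048801
Step 4: f = 0.9 + 14.0 * 0.048801
Step 5: f = 1.58 cm/hr

1.58


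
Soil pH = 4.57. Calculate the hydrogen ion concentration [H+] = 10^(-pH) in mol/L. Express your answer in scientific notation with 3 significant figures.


Step 1: [H+] = 10^(-pH)
Step 2: [H+] = 10^(-4.57)
Step 3: [H+] = 2.69e-05 mol/L

2.69e-05


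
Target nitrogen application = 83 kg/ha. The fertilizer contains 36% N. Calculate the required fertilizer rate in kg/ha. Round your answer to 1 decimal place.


Step 1: Fertilizer rate = target N / (N content / 100)
Step 2: Rate = 83 / (36 / 100)
Step 3: Rate = 83 / 0.36
Step 4: Rate = 230.6 kg/ha

230.6


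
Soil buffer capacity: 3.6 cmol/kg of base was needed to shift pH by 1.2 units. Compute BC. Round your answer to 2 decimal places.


Step 1: BC = change in base / change in pH
Step 2: BC = 3.6 / 1.2
Step 3: BC = 3.0 cmol/(kg*pH unit)

3.0


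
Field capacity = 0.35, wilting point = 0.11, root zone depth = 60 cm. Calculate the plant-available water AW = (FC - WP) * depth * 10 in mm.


Step 1: Available water = (FC - WP) * depth * 10
Step 2: AW = (0.35 - 0.11) * 60 * 10
Step 3: AW = 0.24 * 60 * 10
Step 4: AW = 144.0 mm

144.0


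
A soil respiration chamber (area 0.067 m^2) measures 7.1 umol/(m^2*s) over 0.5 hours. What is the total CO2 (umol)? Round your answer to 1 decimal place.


Step 1: Convert time to seconds: 0.5 hr * 3600 = 1800.0 s
Step 2: Total = flux * area * time_s
Step 3: Total = 7.1 * 0.067 * 1800.0
Step 4: Total = 856.3 umol

856.3


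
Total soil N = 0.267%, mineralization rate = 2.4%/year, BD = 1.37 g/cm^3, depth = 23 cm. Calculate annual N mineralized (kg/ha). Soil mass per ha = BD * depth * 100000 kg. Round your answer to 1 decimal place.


Step 1: Soil mass per ha = BD * depth * 100000 = 1.37 * 23 * 100000 = 3151000 kg
Step 2: Total N pool = soil mass * N%/100 = 3151000 * 0.267/100 = 8413.17 kg/ha
Step 3: N mineralized = N pool * rate%/100 = 8413.17 * 2.4/100 = 201.9 kg/ha/yr

201.9


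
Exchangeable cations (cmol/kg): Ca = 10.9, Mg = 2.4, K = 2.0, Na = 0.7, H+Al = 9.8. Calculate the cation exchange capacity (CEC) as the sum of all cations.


Step 1: CEC = Ca + Mg + K + Na + (H+Al)
Step 2: CEC = 10.9 + 2.4 + 2.0 + 0.7 + 9.8
Step 3: CEC = 25.8 cmol/kg

25.8


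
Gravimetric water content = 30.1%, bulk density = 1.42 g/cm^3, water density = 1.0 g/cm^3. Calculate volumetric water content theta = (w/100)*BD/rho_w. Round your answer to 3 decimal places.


Step 1: theta = (w / 100) * BD / rho_w
Step 2: theta = (30.1 / 100) * 1.42 / 1.0
Step 3: theta = 0.301 * 1.42
Step 4: theta = 0.427

0.427


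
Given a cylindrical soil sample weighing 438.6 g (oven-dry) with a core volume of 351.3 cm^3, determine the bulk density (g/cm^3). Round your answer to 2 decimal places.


Step 1: Identify the formula: BD = dry mass / volume
Step 2: Substitute values: BD = 438.6 / 351.3
Step 3: BD = 1.25 g/cm^3

1.25


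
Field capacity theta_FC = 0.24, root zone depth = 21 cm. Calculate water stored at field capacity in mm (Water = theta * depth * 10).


Step 1: Water (mm) = theta_FC * depth (cm) * 10
Step 2: Water = 0.24 * 21 * 10
Step 3: Water = 50.4 mm

50.4


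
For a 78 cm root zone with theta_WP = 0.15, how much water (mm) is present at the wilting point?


Step 1: Water (mm) = theta_WP * depth * 10
Step 2: Water = 0.15 * 78 * 10
Step 3: Water = 117.0 mm

117.0


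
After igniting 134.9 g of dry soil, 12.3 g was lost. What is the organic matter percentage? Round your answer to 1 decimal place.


Step 1: OM% = 100 * LOI / sample mass
Step 2: OM = 100 * 12.3 / 134.9
Step 3: OM = 9.1%

9.1


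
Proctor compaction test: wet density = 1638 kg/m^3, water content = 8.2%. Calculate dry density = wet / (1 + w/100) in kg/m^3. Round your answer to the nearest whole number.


Step 1: Dry density = wet density / (1 + w/100)
Step 2: Dry density = 1638 / (1 + 8.2/100)
Step 3: Dry density = 1638 / 1.082
Step 4: Dry density = 1514 kg/m^3

1514


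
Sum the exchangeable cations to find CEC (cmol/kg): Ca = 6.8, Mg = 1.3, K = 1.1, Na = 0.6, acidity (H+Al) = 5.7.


Step 1: CEC = Ca + Mg + K + Na + (H+Al)
Step 2: CEC = 6.8 + 1.3 + 1.1 + 0.6 + 5.7
Step 3: CEC = 15.5 cmol/kg

15.5


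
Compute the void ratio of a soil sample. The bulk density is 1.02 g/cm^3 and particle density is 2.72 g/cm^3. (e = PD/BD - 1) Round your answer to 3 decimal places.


Step 1: e = PD / BD - 1
Step 2: e = 2.72 / 1.02 - 1
Step 3: e = 2.66667 - 1
Step 4: e = 1.667

1.667


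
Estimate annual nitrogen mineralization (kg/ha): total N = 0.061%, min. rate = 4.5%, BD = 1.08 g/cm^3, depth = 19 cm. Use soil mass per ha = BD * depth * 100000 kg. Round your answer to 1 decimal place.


Step 1: Soil mass per ha = BD * depth * 100000 = 1.08 * 19 * 100000 = 2052000 kg
Step 2: Total N pool = soil mass * N%/100 = 2052000 * 0.061/100 = 1251.72 kg/ha
Step 3: N mineralized = N pool * rate%/100 = 1251.72 * 4.5/100 = 56.3 kg/ha/yr

56.3


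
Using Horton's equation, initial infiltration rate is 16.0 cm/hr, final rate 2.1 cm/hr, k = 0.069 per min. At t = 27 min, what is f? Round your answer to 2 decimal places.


Step 1: f = fc + (f0 - fc) * exp(-k * t)
Step 2: exp(-0.069 * 27) = 0.155206
Step 3: f = 2.1 + (16.0 - 2.1) * 0.155206
Step 4: f = 2.1 + 13.9 * 0.155206
Step 5: f = 4.26 cm/hr

4.26


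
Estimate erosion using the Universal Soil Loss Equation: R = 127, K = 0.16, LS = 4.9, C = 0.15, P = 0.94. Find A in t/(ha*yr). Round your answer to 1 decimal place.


Step 1: A = R * K * LS * C * P
Step 2: R * K = 127 * 0.16 = 20.32
Step 3: (R*K) * LS = 20.32 * 4.9 = 99.568
Step 4: * C * P = 99.568 * 0.15 * 0.94 = 14.0
Step 5: A = 14.0 t/(ha*yr)

14.0
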